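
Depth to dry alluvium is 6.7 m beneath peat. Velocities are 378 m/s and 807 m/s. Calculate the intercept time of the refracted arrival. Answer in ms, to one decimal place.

31.3 ms

tᵢ = 2h·√(V₂²−V₁²)/(V₁V₂).
√(V₂²−V₁²) = √(807²−378²) = 713.0 m/s.
tᵢ = 2·6.7·713.0/(378·807) = 0.03132 s.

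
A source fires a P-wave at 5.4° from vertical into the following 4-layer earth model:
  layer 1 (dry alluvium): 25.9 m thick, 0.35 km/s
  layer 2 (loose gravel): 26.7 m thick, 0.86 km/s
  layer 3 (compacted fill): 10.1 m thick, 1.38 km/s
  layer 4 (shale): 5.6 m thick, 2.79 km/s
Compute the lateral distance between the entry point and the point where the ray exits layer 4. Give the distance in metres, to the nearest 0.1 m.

p = sin θ₁/V₁ = sin 5.4°/0.35 = 2.6888e-01 s/km is conserved through the stack.
Layer 1: θ = 5.40°; offset = 25.9·tan 5.40° = 2.448 m.
Layer 2: sin θ = p·0.86 = 0.2312 → θ = 13.37°; offset = 26.7·tan 13.37° = 6.346 m.
Layer 3: sin θ = p·1.38 = 0.3711 → θ = 21.78°; offset = 10.1·tan 21.78° = 4.036 m.
Layer 4: sin θ = p·2.79 = 0.7502 → θ = 48.61°; offset = 5.6·tan 48.61° = 6.353 m.
Total horizontal offset = 19.183 m.

19.2 m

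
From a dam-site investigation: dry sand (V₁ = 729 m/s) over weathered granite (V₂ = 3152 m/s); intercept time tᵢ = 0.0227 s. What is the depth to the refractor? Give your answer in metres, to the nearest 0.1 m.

θ_c = arcsin(729/3152) = 13.37°; cos θ_c = 0.9729.
tᵢ = 2h cos θ_c/V₁ ⇒ h = tᵢ·V₁/(2 cos θ_c) = 0.0227·729/(2·0.9729) = 8.50 m.

8.5 m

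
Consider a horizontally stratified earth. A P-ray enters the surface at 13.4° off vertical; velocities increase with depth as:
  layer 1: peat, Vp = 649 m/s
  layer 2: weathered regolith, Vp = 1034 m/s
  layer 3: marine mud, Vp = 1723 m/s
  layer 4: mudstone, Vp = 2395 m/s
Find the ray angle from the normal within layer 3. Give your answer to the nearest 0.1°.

Snell's law across each interface conserves sin θ / V, so sin θ_3 = V_3·sin θ₁/V₁.
sin θ_3 = 1723 × sin 13.4° / 649 = 0.6153.
θ_3 = 37.97° from the vertical.

38.0°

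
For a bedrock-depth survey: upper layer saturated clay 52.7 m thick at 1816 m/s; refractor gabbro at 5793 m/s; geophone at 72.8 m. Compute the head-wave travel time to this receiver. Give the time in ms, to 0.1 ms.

θ_c = arcsin(V₁/V₂) = arcsin(1816/5793) = 18.27°, cos θ_c = 0.9496.
Intercept time tᵢ = 2h cos θ_c / V₁ = 2·52.7·0.9496/1816 = 0.05511 s.
t = x/V₂ + tᵢ = 72.8/5793 + 0.05511 = 0.06768 s.

67.7 ms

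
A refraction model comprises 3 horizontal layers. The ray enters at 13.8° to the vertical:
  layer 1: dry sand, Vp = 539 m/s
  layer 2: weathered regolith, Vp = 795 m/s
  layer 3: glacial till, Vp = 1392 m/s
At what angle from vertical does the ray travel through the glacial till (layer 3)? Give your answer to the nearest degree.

38°

Snell's law across each interface conserves sin θ / V, so sin θ_3 = V_3·sin θ₁/V₁.
sin θ_3 = 1392 × sin 13.8° / 539 = 0.6160.
θ_3 = 38.03° from the vertical.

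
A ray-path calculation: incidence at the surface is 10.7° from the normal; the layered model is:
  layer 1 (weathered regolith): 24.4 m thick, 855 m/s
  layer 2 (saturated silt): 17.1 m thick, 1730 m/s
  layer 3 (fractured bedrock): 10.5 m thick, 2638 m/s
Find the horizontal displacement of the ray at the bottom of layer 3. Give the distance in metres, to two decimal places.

Ray parameter p = sin 10.7° / 855 m/s = 2.1715e-04 s/m.
Layer 1: θ = 10.70°; offset = 24.4·tan 10.70° = 4.6104 m.
Layer 2: sin θ = p·1730 = 0.3757 → θ = 22.07°; offset = 17.1·tan 22.07° = 6.9318 m.
Layer 3: sin θ = p·2638 = 0.5729 → θ = 34.95°; offset = 10.5·tan 34.95° = 7.3384 m.
Summing the layer offsets gives 18.8806 m.

18.88 m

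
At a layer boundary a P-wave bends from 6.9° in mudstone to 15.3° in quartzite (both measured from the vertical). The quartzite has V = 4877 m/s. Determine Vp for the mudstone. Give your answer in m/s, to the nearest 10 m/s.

2220 m/s

Snell's law: sin 6.9°/V₁ = sin 15.3°/V₂.
V₁ = V₂·sin 6.9°/sin 15.3° = 4877 × 0.4553 = 2220.41 m/s.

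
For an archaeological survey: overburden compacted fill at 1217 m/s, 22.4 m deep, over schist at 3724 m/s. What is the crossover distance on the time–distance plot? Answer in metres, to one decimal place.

62.9 m

θ_c = arcsin(1217/3724) = 19.07°, so cos θ_c = 0.9451 and tᵢ = 2h cos θ_c/V₁ = 0.0348 s.
At crossover x/V₁ = x/V₂ + tᵢ ⇒ x = tᵢ/(1/V₁ − 1/V₂) = 0.03479/(8.2169e-04 − 2.6853e-04) = 62.89 m.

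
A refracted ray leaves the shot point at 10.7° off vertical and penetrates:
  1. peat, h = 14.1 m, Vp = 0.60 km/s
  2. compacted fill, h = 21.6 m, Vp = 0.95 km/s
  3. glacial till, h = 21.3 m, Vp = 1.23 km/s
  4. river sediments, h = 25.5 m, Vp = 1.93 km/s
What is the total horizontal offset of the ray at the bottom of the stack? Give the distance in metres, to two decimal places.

Ray parameter p = sin 10.7° / 0.60 km/s = 3.0944e-01 s/km.
Layer 1: θ = 10.70°; offset = 14.1·tan 10.70° = 2.6642 m.
Layer 2: sin θ = p·0.95 = 0.2940 → θ = 17.10°; offset = 21.6·tan 17.10° = 6.6433 m.
Layer 3: sin θ = p·1.23 = 0.3806 → θ = 22.37°; offset = 21.3·tan 22.37° = 8.7670 m.
Layer 4: sin θ = p·1.93 = 0.5972 → θ = 36.67°; offset = 25.5·tan 36.67° = 18.9875 m.
Summing the layer offsets gives 37.0620 m.

37.06 m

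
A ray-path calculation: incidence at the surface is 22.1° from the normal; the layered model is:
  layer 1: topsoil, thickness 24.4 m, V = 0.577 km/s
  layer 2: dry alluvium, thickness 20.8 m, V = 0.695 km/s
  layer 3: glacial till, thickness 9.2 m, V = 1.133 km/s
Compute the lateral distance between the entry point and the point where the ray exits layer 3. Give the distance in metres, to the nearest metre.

Ray parameter p = sin 22.1° / 0.577 km/s = 6.5204e-01 s/km.
Layer 1: θ = 22.10°; offset = 24.4·tan 22.10° = 9.908 m.
Layer 2: sin θ = p·0.695 = 0.4532 → θ = 26.95°; offset = 20.8·tan 26.95° = 10.574 m.
Layer 3: sin θ = p·1.133 = 0.7388 → θ = 47.63°; offset = 9.2·tan 47.63° = 10.084 m.
Summing the layer offsets gives 30.566 m.

31 m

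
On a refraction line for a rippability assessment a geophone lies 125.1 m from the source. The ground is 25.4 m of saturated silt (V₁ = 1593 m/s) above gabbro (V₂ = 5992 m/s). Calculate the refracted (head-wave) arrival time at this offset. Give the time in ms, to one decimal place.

θ_c = arcsin(V₁/V₂) = arcsin(1593/5992) = 15.42°, cos θ_c = 0.9640.
Intercept time tᵢ = 2h cos θ_c / V₁ = 2·25.4·0.9640/1593 = 0.03074 s.
t = x/V₂ + tᵢ = 125.1/5992 + 0.03074 = 0.05162 s.

51.6 ms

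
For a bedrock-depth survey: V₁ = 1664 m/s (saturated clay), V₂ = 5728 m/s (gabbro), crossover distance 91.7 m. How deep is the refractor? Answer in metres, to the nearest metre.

34 m

h = (x_cross/2)·√((V₂−V₁)/(V₂+V₁)).
(V₂−V₁)/(V₂+V₁) = (5728−1664)/(5728+1664) = 0.5498; √ = 0.7415.
h = (91.7/2)·0.7415 = 34.00 m.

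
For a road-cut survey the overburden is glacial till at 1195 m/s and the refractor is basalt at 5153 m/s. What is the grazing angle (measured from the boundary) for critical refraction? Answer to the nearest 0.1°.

Critical incidence: sin θ_c = V₁/V₂ = 1195/5153 = 0.2319.
θ_c = arcsin 0.2319 = 13.41°.
Measured from the interface: 90° − 13.41° = 76.59°.

76.6°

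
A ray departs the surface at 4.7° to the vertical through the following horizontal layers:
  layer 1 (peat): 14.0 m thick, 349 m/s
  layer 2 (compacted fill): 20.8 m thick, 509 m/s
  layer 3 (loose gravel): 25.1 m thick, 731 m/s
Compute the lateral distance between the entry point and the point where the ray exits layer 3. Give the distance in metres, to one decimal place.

8.0 m

Ray parameter p = sin 4.7° / 349 m/s = 2.3478e-04 s/m.
Layer 1: θ = 4.70°; offset = 14.0·tan 4.70° = 1.151 m.
Layer 2: sin θ = p·509 = 0.1195 → θ = 6.86°; offset = 20.8·tan 6.86° = 2.504 m.
Layer 3: sin θ = p·731 = 0.1716 → θ = 9.88°; offset = 25.1·tan 9.88° = 4.373 m.
Total horizontal offset = 8.027 m.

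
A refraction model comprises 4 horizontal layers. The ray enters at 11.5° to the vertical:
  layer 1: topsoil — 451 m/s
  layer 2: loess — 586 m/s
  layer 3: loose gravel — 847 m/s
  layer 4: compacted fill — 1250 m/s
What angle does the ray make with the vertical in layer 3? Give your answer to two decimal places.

21.99°

Snell's law across each interface conserves sin θ / V, so sin θ_3 = V_3·sin θ₁/V₁.
sin θ_3 = 847 × sin 11.5° / 451 = 0.3744.
θ_3 = arcsin 0.3744 = 21.99°.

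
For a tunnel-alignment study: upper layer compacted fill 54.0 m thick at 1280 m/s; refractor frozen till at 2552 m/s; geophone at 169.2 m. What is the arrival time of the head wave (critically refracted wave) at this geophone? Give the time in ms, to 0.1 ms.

t = x/V₂ + 2h·√(V₂²−V₁²)/(V₁V₂).
√(V₂²−V₁²) = √(2552²−1280²) = 2207.8 m/s; delay term = 2·54.0·2207.8/(1280·2552) = 0.07299 s.
t = 169.2/2552 + 0.07299 = 0.13930 s.

139.3 ms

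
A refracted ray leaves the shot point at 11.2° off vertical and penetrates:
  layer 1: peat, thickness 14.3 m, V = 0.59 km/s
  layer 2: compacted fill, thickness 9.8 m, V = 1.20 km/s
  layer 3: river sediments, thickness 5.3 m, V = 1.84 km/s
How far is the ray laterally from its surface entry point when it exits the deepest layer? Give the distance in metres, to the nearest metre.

Apply Snell's law at each interface; in layer i the horizontal offset is hᵢ·tan θᵢ.
Layer 1: θ = 11.20°; offset = 14.3·tan 11.20° = 2.831 m.
Layer 2: sin θ = 1.20·sin 11.2°/0.59 = 0.3951, θ = 23.27°; offset = 9.8·tan 23.27° = 4.214 m.
Layer 3: sin θ = 1.84·sin 11.2°/0.59 = 0.6057, θ = 37.28°; offset = 5.3·tan 37.28° = 4.035 m.
Total horizontal offset = 11.081 m.

11 m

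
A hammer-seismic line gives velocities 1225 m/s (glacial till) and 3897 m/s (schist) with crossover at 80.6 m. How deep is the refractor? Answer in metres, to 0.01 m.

h = (x_cross/2)·√((V₂−V₁)/(V₂+V₁)).
(V₂−V₁)/(V₂+V₁) = (3897−1225)/(3897+1225) = 0.5217; √ = 0.7223.
h = (80.6/2)·0.7223 = 29.11 m.

29.11 m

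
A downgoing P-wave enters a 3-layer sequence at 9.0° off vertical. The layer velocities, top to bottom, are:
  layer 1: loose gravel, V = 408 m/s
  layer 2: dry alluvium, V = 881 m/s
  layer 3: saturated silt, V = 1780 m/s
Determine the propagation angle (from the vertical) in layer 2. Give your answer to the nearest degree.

20°

Ray parameter p = sin 9.0° / 408 = 3.8342e-04 s/m.
sin θ_2 = p·V_2 = 3.8342e-04 × 881 = 0.3378.
θ_2 = arcsin 0.3378 = 19.74°.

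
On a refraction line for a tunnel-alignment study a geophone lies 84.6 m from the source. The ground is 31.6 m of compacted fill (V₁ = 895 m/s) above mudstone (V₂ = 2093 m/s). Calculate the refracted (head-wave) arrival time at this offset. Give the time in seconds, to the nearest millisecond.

t = x/V₂ + 2h·√(V₂²−V₁²)/(V₁V₂).
√(V₂²−V₁²) = √(2093²−895²) = 1892.0 m/s; delay term = 2·31.6·1892.0/(895·2093) = 0.06383 s.
t = 84.6/2093 + 0.06383 = 0.10425 s.

0.104 s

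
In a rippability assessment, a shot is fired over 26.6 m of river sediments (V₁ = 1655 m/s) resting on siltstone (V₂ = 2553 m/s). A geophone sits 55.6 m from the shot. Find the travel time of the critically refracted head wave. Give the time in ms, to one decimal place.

t = x/V₂ + 2h·√(V₂²−V₁²)/(V₁V₂).
√(V₂²−V₁²) = √(2553²−1655²) = 1943.9 m/s; delay term = 2·26.6·1943.9/(1655·2553) = 0.02448 s.
t = 55.6/2553 + 0.02448 = 0.04625 s.

46.3 ms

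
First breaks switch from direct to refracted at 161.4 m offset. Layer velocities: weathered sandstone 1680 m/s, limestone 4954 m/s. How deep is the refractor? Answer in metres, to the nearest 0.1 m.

x_cross = 2h·√((V₂+V₁)/(V₂−V₁)) → h = x_cross / (2·√((V₂+V₁)/(V₂−V₁))).
√((V₂+V₁)/(V₂−V₁)) = √((4954+1680)/(4954−1680)) = 1.4235.
h = 161.4 / (2·1.4235) = 56.69 m.

56.7 m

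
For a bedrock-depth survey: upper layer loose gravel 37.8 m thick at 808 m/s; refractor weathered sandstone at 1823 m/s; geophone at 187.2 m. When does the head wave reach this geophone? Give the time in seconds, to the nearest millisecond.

0.187 s

t = x/V₂ + 2h·√(V₂²−V₁²)/(V₁V₂).
√(V₂²−V₁²) = √(1823²−808²) = 1634.2 m/s; delay term = 2·37.8·1634.2/(808·1823) = 0.08387 s.
t = 187.2/1823 + 0.08387 = 0.18656 s.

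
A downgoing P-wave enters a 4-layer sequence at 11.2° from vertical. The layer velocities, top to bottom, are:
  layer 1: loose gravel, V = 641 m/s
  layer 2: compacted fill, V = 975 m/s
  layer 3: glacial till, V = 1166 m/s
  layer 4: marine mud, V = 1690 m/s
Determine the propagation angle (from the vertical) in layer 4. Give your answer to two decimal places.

Ray parameter p = sin 11.2° / 641 = 3.0302e-04 s/m.
sin θ_4 = p·V_4 = 3.0302e-04 × 1690 = 0.5121.
θ_4 = arcsin 0.5121 = 30.80°.

30.80°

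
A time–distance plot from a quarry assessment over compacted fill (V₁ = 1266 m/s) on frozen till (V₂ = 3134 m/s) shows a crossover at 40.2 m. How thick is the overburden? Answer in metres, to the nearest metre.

x_cross = 2h·√((V₂+V₁)/(V₂−V₁)) → h = x_cross / (2·√((V₂+V₁)/(V₂−V₁))).
√((V₂+V₁)/(V₂−V₁)) = √((3134+1266)/(3134−1266)) = 1.5348.
h = 40.2 / (2·1.5348) = 13.10 m.

13 m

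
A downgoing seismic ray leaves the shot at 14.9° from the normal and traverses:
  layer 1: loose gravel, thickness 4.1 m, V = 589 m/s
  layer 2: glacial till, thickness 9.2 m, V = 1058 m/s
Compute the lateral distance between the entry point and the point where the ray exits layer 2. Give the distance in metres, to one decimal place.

5.9 m

p = sin θ₁/V₁ = sin 14.9°/589 = 4.3656e-04 s/m is conserved through the stack.
Layer 1: θ = 14.90°; offset = 4.1·tan 14.90° = 1.091 m.
Layer 2: sin θ = p·1058 = 0.4619 → θ = 27.51°; offset = 9.2·tan 27.51° = 4.791 m.
Total horizontal offset = 5.882 m.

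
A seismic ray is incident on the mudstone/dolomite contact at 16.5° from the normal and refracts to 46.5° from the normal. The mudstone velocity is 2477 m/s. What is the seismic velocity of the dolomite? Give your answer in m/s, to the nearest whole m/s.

6326 m/s

sin 16.5° = 0.2840; sin 46.5° = 0.7254.
V₂ = V₁·(sin θ₂/sin θ₁) = 2477·(0.7254/0.2840) = 6326.25 m/s.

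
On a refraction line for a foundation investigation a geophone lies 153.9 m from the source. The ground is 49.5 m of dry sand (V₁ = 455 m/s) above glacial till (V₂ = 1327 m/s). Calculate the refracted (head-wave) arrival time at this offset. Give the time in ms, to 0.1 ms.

320.4 ms

θ_c = arcsin(V₁/V₂) = arcsin(455/1327) = 20.05°, cos θ_c = 0.9394.
Intercept time tᵢ = 2h cos θ_c / V₁ = 2·49.5·0.9394/455 = 0.20439 s.
t = x/V₂ + tᵢ = 153.9/1327 + 0.20439 = 0.32037 s.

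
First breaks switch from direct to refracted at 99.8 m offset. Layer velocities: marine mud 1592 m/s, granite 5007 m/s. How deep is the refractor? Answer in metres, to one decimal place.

x_cross = 2h·√((V₂+V₁)/(V₂−V₁)) → h = x_cross / (2·√((V₂+V₁)/(V₂−V₁))).
√((V₂+V₁)/(V₂−V₁)) = √((5007+1592)/(5007−1592)) = 1.3901.
h = 99.8 / (2·1.3901) = 35.90 m.

35.9 m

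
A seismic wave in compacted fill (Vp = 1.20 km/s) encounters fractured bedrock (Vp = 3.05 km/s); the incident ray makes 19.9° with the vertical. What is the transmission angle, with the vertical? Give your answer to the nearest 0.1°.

Snell's law: sin θ₂ = (V₂/V₁)·sin θ₁ = (3.05/1.20)·sin 19.9° = 0.8651.
θ₂ = sin⁻¹(0.8651) = 59.90° (from vertical).

59.9°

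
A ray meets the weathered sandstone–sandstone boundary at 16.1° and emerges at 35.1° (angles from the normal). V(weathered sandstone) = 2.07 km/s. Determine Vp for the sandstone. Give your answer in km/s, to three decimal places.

4.292 km/s

Snell's law: sin 16.1°/V₁ = sin 35.1°/V₂.
V₂ = V₁·sin 35.1°/sin 16.1° = 2.07 × 2.0735 = 4.292 km/s.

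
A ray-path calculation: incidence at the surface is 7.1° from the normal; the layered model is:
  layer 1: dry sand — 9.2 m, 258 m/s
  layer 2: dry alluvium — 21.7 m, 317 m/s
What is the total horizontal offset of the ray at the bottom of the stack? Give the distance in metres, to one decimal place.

Apply Snell's law at each interface; in layer i the horizontal offset is hᵢ·tan θᵢ.
Layer 1: θ = 7.10°; offset = 9.2·tan 7.10° = 1.146 m.
Layer 2: sin θ = 317·sin 7.1°/258 = 0.1519, θ = 8.74°; offset = 21.7·tan 8.74° = 3.334 m.
Σ offsets = 4.480 m.

4.5 m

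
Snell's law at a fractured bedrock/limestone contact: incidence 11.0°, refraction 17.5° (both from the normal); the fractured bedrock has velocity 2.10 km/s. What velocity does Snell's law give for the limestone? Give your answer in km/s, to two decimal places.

sin 11.0° = 0.1908; sin 17.5° = 0.3007.
V₂ = V₁·(sin θ₂/sin θ₁) = 2.10·(0.3007/0.1908) = 3.31 km/s.

3.31 km/s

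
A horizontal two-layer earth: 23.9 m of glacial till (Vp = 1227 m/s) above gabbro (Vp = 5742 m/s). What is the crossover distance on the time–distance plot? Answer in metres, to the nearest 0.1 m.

59.4 m

θ_c = arcsin(1227/5742) = 12.34°, so cos θ_c = 0.9769 and tᵢ = 2h cos θ_c/V₁ = 0.0381 s.
At crossover x/V₁ = x/V₂ + tᵢ ⇒ x = tᵢ/(1/V₁ − 1/V₂) = 0.03806/(8.1500e-04 − 1.7416e-04) = 59.39 m.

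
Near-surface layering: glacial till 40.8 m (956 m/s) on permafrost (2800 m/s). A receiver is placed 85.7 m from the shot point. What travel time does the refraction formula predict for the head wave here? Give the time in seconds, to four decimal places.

0.1108 s

θ_c = arcsin(V₁/V₂) = arcsin(956/2800) = 19.96°, cos θ_c = 0.9399.
Intercept time tᵢ = 2h cos θ_c / V₁ = 2·40.8·0.9399/956 = 0.08023 s.
t = x/V₂ + tᵢ = 85.7/2800 + 0.08023 = 0.11083 s.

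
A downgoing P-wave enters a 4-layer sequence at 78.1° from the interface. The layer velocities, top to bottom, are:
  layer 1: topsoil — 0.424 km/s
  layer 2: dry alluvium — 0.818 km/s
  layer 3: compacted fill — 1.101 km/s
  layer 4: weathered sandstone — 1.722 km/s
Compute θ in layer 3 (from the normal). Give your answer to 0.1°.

32.4°

From the normal: θ₁ = 90° − 78.1° = 11.9°.
Ray parameter p = sin 11.9° / 0.424 = 4.8633e-01 s/km.
sin θ_3 = p·V_3 = 4.8633e-01 × 1.101 = 0.5355.
θ_3 = 32.37° from the vertical.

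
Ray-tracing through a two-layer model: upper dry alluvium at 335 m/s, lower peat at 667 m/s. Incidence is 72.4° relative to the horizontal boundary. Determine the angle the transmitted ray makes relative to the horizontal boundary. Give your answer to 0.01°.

52.98°

Convert to the normal: θ₁ = 90° − 72.4° = 17.6°.
Snell's law: sin θ₂ = (V₂/V₁)·sin θ₁ = (667/335)·sin 17.6° = 0.6020.
θ₂ = arcsin 0.6020 = 37.02° from the normal.
From the interface: 90° − 37.02° = 52.98°.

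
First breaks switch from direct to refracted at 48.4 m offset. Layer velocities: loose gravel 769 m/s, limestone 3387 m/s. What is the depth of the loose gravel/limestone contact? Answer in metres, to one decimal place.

19.2 m

h = (x_cross/2)·√((V₂−V₁)/(V₂+V₁)).
(V₂−V₁)/(V₂+V₁) = (3387−769)/(3387+769) = 0.6299; √ = 0.7937.
h = (48.4/2)·0.7937 = 19.21 m.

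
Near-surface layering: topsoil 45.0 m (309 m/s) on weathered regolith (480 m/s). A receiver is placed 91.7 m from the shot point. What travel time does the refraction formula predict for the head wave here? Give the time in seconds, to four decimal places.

t = x/V₂ + 2h·√(V₂²−V₁²)/(V₁V₂).
√(V₂²−V₁²) = √(480²−309²) = 367.3 m/s; delay term = 2·45.0·367.3/(309·480) = 0.22288 s.
t = 91.7/480 + 0.22288 = 0.41393 s.

0.4139 s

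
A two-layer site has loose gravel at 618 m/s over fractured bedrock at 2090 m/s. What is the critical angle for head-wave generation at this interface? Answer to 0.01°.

17.20°

At critical incidence the refracted ray runs along the interface (θ₂ = 90°), so sin θ_c = V₁/V₂.
θ_c = arcsin(618/2090) = arcsin 0.2957 = 17.20°.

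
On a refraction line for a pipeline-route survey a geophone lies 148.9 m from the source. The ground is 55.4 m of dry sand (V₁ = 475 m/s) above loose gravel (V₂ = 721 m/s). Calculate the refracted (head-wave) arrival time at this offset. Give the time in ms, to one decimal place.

382.0 ms

θ_c = arcsin(V₁/V₂) = arcsin(475/721) = 41.21°, cos θ_c = 0.7523.
Intercept time tᵢ = 2h cos θ_c / V₁ = 2·55.4·0.7523/475 = 0.17549 s.
t = x/V₂ + tᵢ = 148.9/721 + 0.17549 = 0.38201 s.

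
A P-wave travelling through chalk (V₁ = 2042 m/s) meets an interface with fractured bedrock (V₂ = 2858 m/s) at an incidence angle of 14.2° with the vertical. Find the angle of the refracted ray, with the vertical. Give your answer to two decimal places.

sin θ₁/V₁ = sin θ₂/V₂ ⇒ sin θ₂ = 2858·sin 14.2°/2042 = 2858·0.2453/2042 = 0.3433.
θ₂ = arcsin 0.3433 = 20.08° from the normal.

20.08°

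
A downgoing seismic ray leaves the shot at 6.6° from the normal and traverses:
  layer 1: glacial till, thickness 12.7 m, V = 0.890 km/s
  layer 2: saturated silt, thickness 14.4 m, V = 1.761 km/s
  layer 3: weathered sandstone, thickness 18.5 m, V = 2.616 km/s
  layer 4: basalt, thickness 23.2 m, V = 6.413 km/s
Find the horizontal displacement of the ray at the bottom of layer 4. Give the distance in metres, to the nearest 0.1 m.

45.8 m

Apply Snell's law at each interface; in layer i the horizontal offset is hᵢ·tan θᵢ.
Layer 1: θ = 6.60°; offset = 12.7·tan 6.60° = 1.469 m.
Layer 2: sin θ = 1.761·sin 6.6°/0.890 = 0.2274, θ = 13.15°; offset = 14.4·tan 13.15° = 3.363 m.
Layer 3: sin θ = 2.616·sin 6.6°/0.890 = 0.3378, θ = 19.75°; offset = 18.5·tan 19.75° = 6.640 m.
Layer 4: sin θ = 6.413·sin 6.6°/0.890 = 0.8282, θ = 55.91°; offset = 23.2·tan 55.91° = 34.284 m.
Σ offsets = 45.757 m.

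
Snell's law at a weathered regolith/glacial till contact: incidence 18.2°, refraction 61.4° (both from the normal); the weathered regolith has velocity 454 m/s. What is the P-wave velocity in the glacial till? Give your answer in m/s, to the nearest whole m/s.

Snell's law: sin 18.2°/V₁ = sin 61.4°/V₂.
V₂ = V₁·sin 61.4°/sin 18.2° = 454 × 2.8110 = 1276.21 m/s.

1276 m/s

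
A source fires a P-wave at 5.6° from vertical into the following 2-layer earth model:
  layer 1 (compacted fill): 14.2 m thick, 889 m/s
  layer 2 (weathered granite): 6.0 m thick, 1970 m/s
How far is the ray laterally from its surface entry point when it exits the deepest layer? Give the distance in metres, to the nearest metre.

Apply Snell's law at each interface; in layer i the horizontal offset is hᵢ·tan θᵢ.
Layer 1: θ = 5.60°; offset = 14.2·tan 5.60° = 1.392 m.
Layer 2: sin θ = 1970·sin 5.6°/889 = 0.2162, θ = 12.49°; offset = 6.0·tan 12.49° = 1.329 m.
Σ offsets = 2.721 m.

3 m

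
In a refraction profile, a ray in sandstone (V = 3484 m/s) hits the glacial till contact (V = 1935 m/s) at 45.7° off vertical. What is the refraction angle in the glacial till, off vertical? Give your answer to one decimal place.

23.4°

sin θ₁/V₁ = sin θ₂/V₂ ⇒ sin θ₂ = 1935·sin 45.7°/3484 = 1935·0.7157/3484 = 0.3975.
θ₂ = sin⁻¹(0.3975) = 23.42° (from vertical).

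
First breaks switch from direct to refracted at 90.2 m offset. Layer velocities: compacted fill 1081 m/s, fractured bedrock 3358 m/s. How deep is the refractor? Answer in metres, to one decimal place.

32.3 m

h = (x_cross/2)·√((V₂−V₁)/(V₂+V₁)).
(V₂−V₁)/(V₂+V₁) = (3358−1081)/(3358+1081) = 0.5130; √ = 0.7162.
h = (90.2/2)·0.7162 = 32.30 m.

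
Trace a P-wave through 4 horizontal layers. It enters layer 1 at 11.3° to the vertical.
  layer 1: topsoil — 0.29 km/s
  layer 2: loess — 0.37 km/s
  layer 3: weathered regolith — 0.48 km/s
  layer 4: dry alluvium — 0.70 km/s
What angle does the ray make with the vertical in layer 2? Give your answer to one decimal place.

14.5°

Ray parameter p = sin 11.3° / 0.29 = 6.7568e-01 s/km.
sin θ_2 = p·V_2 = 6.7568e-01 × 0.37 = 0.2500.
θ_2 = 14.48° from the vertical.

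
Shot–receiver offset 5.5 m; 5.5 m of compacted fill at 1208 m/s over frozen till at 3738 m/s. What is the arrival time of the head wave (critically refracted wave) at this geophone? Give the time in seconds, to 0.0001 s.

0.0101 s

t = x/V₂ + 2h·√(V₂²−V₁²)/(V₁V₂).
√(V₂²−V₁²) = √(3738²−1208²) = 3537.4 m/s; delay term = 2·5.5·3537.4/(1208·3738) = 0.00862 s.
t = 5.5/3738 + 0.00862 = 0.01009 s.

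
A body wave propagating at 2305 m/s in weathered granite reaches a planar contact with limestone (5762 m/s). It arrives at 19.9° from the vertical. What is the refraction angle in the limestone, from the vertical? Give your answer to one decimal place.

sin θ₁/V₁ = sin θ₂/V₂ ⇒ sin θ₂ = 5762·sin 19.9°/2305 = 5762·0.3404/2305 = 0.8509.
θ₂ = sin⁻¹(0.8509) = 58.31° (from vertical).

58.3°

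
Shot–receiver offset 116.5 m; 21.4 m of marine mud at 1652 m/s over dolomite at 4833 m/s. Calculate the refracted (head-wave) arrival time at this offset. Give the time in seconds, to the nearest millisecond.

θ_c = arcsin(V₁/V₂) = arcsin(1652/4833) = 19.99°, cos θ_c = 0.9398.
Intercept time tᵢ = 2h cos θ_c / V₁ = 2·21.4·0.9398/1652 = 0.02435 s.
t = x/V₂ + tᵢ = 116.5/4833 + 0.02435 = 0.04845 s.

0.048 s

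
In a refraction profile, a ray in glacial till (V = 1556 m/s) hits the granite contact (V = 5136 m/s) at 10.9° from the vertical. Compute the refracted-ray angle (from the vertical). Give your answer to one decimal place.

38.6°

sin θ₁/V₁ = sin θ₂/V₂ ⇒ sin θ₂ = 5136·sin 10.9°/1556 = 5136·0.1891/1556 = 0.6242.
θ₂ = arcsin 0.6242 = 38.62° from the normal.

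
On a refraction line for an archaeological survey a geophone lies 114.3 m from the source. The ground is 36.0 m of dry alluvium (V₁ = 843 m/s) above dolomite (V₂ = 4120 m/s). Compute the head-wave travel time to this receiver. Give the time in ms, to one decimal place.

111.3 ms

θ_c = arcsin(V₁/V₂) = arcsin(843/4120) = 11.81°, cos θ_c = 0.9788.
Intercept time tᵢ = 2h cos θ_c / V₁ = 2·36.0·0.9788/843 = 0.08360 s.
t = x/V₂ + tᵢ = 114.3/4120 + 0.08360 = 0.11134 s.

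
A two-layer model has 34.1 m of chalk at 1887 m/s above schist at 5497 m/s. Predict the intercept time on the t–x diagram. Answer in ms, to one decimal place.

θ_c = arcsin(V₁/V₂) = arcsin(1887/5497) = 20.08°; cos θ_c = 0.9392.
tᵢ = 2h·cos θ_c / V₁ = 2·34.1·0.9392 / 1887 = 0.03395 s.

33.9 ms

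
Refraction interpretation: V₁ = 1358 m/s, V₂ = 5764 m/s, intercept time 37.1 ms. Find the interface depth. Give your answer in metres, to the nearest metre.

h = tᵢ·V₁·V₂ / (2·√(V₂²−V₁²)).
√(V₂²−V₁²) = √(5764² − 1358²) = 5601.7 m/s.
h = 0.0371 s × 1358 × 5764 / (2 × 5601.7) = 25.92 m.

26 m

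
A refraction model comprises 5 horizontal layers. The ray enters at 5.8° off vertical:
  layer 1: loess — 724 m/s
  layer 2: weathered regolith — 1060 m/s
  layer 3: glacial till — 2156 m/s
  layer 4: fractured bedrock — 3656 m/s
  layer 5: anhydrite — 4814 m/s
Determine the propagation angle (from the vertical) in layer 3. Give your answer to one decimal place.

Snell's law across each interface conserves sin θ / V, so sin θ_3 = V_3·sin θ₁/V₁.
sin θ_3 = 2156 × sin 5.8° / 724 = 0.3009.
θ_3 = arcsin 0.3009 = 17.51°.

17.5°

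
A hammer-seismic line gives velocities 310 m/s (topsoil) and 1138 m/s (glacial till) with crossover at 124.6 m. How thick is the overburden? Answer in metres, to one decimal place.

x_cross = 2h·√((V₂+V₁)/(V₂−V₁)) → h = x_cross / (2·√((V₂+V₁)/(V₂−V₁))).
√((V₂+V₁)/(V₂−V₁)) = √((1138+310)/(1138−310)) = 1.3224.
h = 124.6 / (2·1.3224) = 47.11 m.

47.1 m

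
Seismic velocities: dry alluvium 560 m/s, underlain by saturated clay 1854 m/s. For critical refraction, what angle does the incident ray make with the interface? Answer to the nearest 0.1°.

At critical incidence the refracted ray runs along the interface (θ₂ = 90°), so sin θ_c = V₁/V₂.
θ_c = arcsin(560/1854) = arcsin 0.3020 = 17.58°.
Measured from the interface: 90° − 17.58° = 72.42°.

72.4°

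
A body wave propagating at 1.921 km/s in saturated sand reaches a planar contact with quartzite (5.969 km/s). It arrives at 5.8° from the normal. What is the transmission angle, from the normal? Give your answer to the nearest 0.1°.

18.3°

sin θ₁/V₁ = sin θ₂/V₂ ⇒ sin θ₂ = 5.969·sin 5.8°/1.921 = 5.969·0.1011/1.921 = 0.3140.
θ₂ = arcsin 0.3140 = 18.30° from the normal.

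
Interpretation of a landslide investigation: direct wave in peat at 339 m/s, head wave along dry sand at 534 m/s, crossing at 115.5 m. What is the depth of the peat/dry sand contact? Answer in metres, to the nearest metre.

27 m

h = (x_cross/2)·√((V₂−V₁)/(V₂+V₁)).
(V₂−V₁)/(V₂+V₁) = (534−339)/(534+339) = 0.2234; √ = 0.4726.
h = (115.5/2)·0.4726 = 27.29 m.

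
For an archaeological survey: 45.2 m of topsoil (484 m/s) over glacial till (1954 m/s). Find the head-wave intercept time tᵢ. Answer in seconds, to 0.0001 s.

θ_c = arcsin(V₁/V₂) = arcsin(484/1954) = 14.34°; cos θ_c = 0.9688.
tᵢ = 2h·cos θ_c / V₁ = 2·45.2·0.9688 / 484 = 0.18096 s.

0.1810 s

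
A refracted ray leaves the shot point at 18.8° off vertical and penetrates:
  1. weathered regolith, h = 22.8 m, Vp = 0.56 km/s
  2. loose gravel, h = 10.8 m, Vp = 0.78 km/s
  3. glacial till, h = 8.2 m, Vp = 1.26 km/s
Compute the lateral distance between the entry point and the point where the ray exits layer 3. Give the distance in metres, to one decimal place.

Apply Snell's law at each interface; in layer i the horizontal offset is hᵢ·tan θᵢ.
Layer 1: θ = 18.80°; offset = 22.8·tan 18.80° = 7.762 m.
Layer 2: sin θ = 0.78·sin 18.8°/0.56 = 0.4489, θ = 26.67°; offset = 10.8·tan 26.67° = 5.425 m.
Layer 3: sin θ = 1.26·sin 18.8°/0.56 = 0.7251, θ = 46.48°; offset = 8.2·tan 46.48° = 8.634 m.
Total horizontal offset = 21.821 m.

21.8 m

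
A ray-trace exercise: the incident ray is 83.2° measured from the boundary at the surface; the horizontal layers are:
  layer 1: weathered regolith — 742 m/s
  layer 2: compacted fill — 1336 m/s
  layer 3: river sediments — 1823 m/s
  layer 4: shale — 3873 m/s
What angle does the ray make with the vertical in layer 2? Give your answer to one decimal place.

From the normal: θ₁ = 90° − 83.2° = 6.8°.
Ray parameter p = sin 6.8° / 742 = 1.5957e-04 s/m.
sin θ_2 = p·V_2 = 1.5957e-04 × 1336 = 0.2132.
θ_2 = 12.31° from the vertical.

12.3°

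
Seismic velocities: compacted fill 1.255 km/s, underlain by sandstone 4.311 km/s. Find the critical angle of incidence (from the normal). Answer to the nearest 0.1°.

Critical incidence: sin θ_c = V₁/V₂ = 1.255/4.311 = 0.2911.
θ_c = arcsin 0.2911 = 16.92°.

16.9°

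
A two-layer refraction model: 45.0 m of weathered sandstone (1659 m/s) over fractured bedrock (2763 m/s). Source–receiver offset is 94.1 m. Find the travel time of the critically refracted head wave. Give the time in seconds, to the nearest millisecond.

0.077 s

θ_c = arcsin(V₁/V₂) = arcsin(1659/2763) = 36.90°, cos θ_c = 0.7997.
Intercept time tᵢ = 2h cos θ_c / V₁ = 2·45.0·0.7997/1659 = 0.04338 s.
t = x/V₂ + tᵢ = 94.1/2763 + 0.04338 = 0.07744 s.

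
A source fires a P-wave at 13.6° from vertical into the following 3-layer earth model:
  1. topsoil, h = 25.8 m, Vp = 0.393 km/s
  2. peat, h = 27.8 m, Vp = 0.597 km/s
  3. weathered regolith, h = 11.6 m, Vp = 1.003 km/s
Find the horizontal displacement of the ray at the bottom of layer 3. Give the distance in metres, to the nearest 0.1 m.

25.6 m

p = sin θ₁/V₁ = sin 13.6°/0.393 = 5.9833e-01 s/km is conserved through the stack.
Layer 1: θ = 13.60°; offset = 25.8·tan 13.60° = 6.242 m.
Layer 2: sin θ = p·0.597 = 0.3572 → θ = 20.93°; offset = 27.8·tan 20.93° = 10.632 m.
Layer 3: sin θ = p·1.003 = 0.6001 → θ = 36.88°; offset = 11.6·tan 36.88° = 8.703 m.
Total horizontal offset = 25.576 m.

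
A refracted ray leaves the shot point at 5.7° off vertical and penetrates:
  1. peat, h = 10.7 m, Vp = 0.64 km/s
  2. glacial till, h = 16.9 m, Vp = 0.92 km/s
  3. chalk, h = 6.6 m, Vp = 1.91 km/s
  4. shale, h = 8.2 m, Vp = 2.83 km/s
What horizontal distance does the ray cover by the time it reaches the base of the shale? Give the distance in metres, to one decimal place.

Apply Snell's law at each interface; in layer i the horizontal offset is hᵢ·tan θᵢ.
Layer 1: θ = 5.70°; offset = 10.7·tan 5.70° = 1.068 m.
Layer 2: sin θ = 0.92·sin 5.7°/0.64 = 0.1428, θ = 8.21°; offset = 16.9·tan 8.21° = 2.438 m.
Layer 3: sin θ = 1.91·sin 5.7°/0.64 = 0.2964, θ = 17.24°; offset = 6.6·tan 17.24° = 2.048 m.
Layer 4: sin θ = 2.83·sin 5.7°/0.64 = 0.4392, θ = 26.05°; offset = 8.2·tan 26.05° = 4.009 m.
Σ offsets = 9.563 m.

9.6 m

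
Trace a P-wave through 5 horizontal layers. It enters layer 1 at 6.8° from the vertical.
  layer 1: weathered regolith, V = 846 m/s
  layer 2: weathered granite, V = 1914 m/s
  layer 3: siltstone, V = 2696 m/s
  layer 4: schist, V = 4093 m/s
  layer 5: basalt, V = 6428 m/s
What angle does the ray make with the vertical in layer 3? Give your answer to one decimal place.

22.2°

Snell's law across each interface conserves sin θ / V, so sin θ_3 = V_3·sin θ₁/V₁.
sin θ_3 = 2696 × sin 6.8° / 846 = 0.3773.
θ_3 = arcsin 0.3773 = 22.17°.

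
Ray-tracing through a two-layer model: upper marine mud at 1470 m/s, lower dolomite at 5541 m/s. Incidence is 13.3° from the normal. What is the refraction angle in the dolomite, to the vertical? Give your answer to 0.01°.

60.13°

Snell's law: sin θ₂ = (V₂/V₁)·sin θ₁ = (5541/1470)·sin 13.3° = 0.8671.
θ₂ = sin⁻¹(0.8671) = 60.13° (from vertical).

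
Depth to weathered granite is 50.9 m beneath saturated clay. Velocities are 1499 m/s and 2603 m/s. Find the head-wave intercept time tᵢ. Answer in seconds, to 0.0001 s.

0.0555 s

θ_c = arcsin(V₁/V₂) = arcsin(1499/2603) = 35.16°; cos θ_c = 0.8175.
tᵢ = 2h·cos θ_c / V₁ = 2·50.9·0.8175 / 1499 = 0.05552 s.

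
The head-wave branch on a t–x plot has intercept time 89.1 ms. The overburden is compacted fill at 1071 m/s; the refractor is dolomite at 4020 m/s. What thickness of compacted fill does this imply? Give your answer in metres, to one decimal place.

49.5 m

θ_c = arcsin(1071/4020) = 15.45°; cos θ_c = 0.9639.
tᵢ = 2h cos θ_c/V₁ ⇒ h = tᵢ·V₁/(2 cos θ_c) = 0.0891·1071/(2·0.9639) = 49.50 m.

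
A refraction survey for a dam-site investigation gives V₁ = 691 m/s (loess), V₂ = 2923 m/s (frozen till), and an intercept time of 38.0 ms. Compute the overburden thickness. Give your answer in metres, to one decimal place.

13.5 m

θ_c = arcsin(691/2923) = 13.67°; cos θ_c = 0.9717.
tᵢ = 2h cos θ_c/V₁ ⇒ h = tᵢ·V₁/(2 cos θ_c) = 0.038·691/(2·0.9717) = 13.51 m.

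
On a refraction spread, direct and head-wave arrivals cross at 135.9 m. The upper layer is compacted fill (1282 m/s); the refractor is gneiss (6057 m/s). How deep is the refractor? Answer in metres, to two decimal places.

h = (x_cross/2)·√((V₂−V₁)/(V₂+V₁)).
(V₂−V₁)/(V₂+V₁) = (6057−1282)/(6057+1282) = 0.6506; √ = 0.8066.
h = (135.9/2)·0.8066 = 54.81 m.

54.81 m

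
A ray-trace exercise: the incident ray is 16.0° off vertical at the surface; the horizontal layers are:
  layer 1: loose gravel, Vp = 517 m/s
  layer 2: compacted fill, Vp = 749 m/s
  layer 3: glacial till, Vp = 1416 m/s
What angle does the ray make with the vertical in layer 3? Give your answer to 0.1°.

Ray parameter p = sin 16.0° / 517 = 5.3315e-04 s/m.
sin θ_3 = p·V_3 = 5.3315e-04 × 1416 = 0.7549.
θ_3 = arcsin 0.7549 = 49.02°.

49.0°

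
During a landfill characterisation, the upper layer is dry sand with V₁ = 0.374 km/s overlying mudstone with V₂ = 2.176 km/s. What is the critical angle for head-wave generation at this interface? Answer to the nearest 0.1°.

9.9°

At critical incidence the refracted ray runs along the interface (θ₂ = 90°), so sin θ_c = V₁/V₂.
θ_c = arcsin(0.374/2.176) = arcsin 0.1719 = 9.90°.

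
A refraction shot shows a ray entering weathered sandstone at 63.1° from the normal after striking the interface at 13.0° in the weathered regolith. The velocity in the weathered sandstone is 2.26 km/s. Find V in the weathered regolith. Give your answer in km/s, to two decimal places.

sin 13.0° = 0.2250; sin 63.1° = 0.8918.
V₁ = V₂·(sin θ₁/sin θ₂) = 2.26·(0.2250/0.8918) = 0.57 km/s.

0.57 km/s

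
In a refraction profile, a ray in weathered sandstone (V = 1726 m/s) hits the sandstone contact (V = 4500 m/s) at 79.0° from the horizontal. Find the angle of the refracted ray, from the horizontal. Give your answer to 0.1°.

Angle from the normal: 90° − 79.0° = 11.0°.
sin θ₁/V₁ = sin θ₂/V₂ ⇒ sin θ₂ = 4500·sin 11.0°/1726 = 4500·0.1908/1726 = 0.4975.
θ₂ = sin⁻¹(0.4975) = 29.83° (from vertical).
From the interface: 90° − 29.83° = 60.17°.

60.2°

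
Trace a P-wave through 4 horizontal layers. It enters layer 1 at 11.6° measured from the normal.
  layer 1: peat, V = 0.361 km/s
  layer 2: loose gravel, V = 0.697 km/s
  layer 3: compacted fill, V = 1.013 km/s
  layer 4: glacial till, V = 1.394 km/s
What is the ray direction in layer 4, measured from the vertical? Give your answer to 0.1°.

Ray parameter p = sin 11.6° / 0.361 = 5.5700e-01 s/km.
sin θ_4 = p·V_4 = 5.5700e-01 × 1.394 = 0.7765.
θ_4 = 50.94° from the vertical.

50.9°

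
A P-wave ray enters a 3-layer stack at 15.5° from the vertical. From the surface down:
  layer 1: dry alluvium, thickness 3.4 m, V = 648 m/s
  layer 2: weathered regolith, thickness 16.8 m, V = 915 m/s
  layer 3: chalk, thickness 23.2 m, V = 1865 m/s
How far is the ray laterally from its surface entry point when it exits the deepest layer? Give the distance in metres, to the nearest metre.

p = sin θ₁/V₁ = sin 15.5°/648 = 4.1240e-04 s/m is conserved through the stack.
Layer 1: θ = 15.50°; offset = 3.4·tan 15.50° = 0.943 m.
Layer 2: sin θ = p·915 = 0.3774 → θ = 22.17°; offset = 16.8·tan 22.17° = 6.846 m.
Layer 3: sin θ = p·1865 = 0.7691 → θ = 50.28°; offset = 23.2·tan 50.28° = 27.921 m.
Summing the layer offsets gives 35.709 m.

36 m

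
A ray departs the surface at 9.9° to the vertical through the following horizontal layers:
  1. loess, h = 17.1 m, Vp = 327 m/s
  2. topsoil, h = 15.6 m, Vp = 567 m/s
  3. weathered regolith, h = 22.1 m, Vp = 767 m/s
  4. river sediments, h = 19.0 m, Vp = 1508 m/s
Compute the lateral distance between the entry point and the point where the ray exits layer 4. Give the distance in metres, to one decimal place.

42.3 m

p = sin θ₁/V₁ = sin 9.9°/327 = 5.2578e-04 s/m is conserved through the stack.
Layer 1: θ = 9.90°; offset = 17.1·tan 9.90° = 2.984 m.
Layer 2: sin θ = p·567 = 0.2981 → θ = 17.34°; offset = 15.6·tan 17.34° = 4.872 m.
Layer 3: sin θ = p·767 = 0.4033 → θ = 23.78°; offset = 22.1·tan 23.78° = 9.739 m.
Layer 4: sin θ = p·1508 = 0.7929 → θ = 52.45°; offset = 19.0·tan 52.45° = 24.721 m.
Summing the layer offsets gives 42.317 m.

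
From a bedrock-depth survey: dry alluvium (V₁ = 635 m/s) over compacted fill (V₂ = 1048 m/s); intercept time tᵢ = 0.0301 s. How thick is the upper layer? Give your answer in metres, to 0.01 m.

12.01 m

h = tᵢ·V₁·V₂ / (2·√(V₂²−V₁²)).
√(V₂²−V₁²) = √(1048² − 635²) = 833.7 m/s.
h = 0.0301 s × 635 × 1048 / (2 × 833.7) = 12.01 m.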